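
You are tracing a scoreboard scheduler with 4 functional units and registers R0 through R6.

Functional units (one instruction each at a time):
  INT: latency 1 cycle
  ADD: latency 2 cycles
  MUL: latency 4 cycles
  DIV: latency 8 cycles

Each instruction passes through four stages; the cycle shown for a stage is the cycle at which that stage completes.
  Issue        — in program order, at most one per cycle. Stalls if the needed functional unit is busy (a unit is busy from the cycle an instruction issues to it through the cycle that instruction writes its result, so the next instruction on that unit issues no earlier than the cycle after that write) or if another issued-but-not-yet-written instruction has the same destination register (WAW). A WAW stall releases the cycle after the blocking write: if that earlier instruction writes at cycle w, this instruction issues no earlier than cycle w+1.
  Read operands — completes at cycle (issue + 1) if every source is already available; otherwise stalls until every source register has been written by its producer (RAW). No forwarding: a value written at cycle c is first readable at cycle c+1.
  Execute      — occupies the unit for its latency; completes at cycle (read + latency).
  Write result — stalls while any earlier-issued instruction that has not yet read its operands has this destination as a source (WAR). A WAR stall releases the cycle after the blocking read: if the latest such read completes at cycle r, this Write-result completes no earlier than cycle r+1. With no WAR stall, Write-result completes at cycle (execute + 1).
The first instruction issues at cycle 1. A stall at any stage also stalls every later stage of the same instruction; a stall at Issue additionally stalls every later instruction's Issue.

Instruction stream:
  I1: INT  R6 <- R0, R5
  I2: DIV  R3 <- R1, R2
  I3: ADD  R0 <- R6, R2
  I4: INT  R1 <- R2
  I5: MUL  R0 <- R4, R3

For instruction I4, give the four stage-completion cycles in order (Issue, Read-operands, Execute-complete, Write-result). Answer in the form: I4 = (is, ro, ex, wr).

I4 = (5, 6, 7, 8)

[I1] 1/2/3/4
[I2] 2/3/11/12
[I3] 3/5/7/8  (RAW R6: wait I1 write@4)
[I4] 5/6/7/8  (struct: INT busy until I1 writes@4)
[I5] 9/13/17/18  (WAW R0: wait I3 write@8; RAW R3: wait I2 write@12)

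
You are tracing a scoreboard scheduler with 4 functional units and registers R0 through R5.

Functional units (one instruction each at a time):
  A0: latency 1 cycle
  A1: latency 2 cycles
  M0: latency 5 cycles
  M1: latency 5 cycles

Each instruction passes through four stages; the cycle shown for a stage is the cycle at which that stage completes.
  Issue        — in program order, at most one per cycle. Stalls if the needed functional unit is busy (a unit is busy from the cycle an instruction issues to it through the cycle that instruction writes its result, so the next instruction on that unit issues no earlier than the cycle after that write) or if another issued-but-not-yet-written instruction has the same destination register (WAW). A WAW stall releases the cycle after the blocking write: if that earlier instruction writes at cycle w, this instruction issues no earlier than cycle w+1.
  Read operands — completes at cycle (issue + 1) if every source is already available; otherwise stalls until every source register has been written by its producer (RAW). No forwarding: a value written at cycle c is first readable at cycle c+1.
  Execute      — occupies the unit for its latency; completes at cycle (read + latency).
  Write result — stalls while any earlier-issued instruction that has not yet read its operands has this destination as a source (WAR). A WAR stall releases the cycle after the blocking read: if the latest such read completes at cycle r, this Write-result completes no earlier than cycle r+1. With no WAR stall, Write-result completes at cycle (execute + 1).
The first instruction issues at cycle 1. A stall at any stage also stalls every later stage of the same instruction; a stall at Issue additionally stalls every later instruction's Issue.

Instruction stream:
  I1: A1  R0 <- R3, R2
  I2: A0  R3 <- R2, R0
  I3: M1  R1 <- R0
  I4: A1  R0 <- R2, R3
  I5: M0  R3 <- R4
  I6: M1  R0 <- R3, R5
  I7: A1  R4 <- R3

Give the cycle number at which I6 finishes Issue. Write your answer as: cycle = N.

cycle = 13

[1] I1 dispatched to A1
[2] I1 operands ready, I2 dispatched to A0
[3] I3 dispatched to M1
[4] I1 complete
[5] R0←I1
[6] I2 operands ready, I3 operands ready, I4 dispatched to A1
[7] I2 complete
[8] R3←I2
[9] I4 operands ready, I5 dispatched to M0
[10] I5 operands ready
[11] I3 complete, I4 complete
[12] R1←I3, R0←I4
[13] I6 dispatched to M1
[14] I7 dispatched to A1
[15] I5 complete
[16] R3←I5
[17] I6 operands ready, I7 operands ready
[19] I7 complete
[20] R4←I7
[22] I6 complete
[23] R0←I6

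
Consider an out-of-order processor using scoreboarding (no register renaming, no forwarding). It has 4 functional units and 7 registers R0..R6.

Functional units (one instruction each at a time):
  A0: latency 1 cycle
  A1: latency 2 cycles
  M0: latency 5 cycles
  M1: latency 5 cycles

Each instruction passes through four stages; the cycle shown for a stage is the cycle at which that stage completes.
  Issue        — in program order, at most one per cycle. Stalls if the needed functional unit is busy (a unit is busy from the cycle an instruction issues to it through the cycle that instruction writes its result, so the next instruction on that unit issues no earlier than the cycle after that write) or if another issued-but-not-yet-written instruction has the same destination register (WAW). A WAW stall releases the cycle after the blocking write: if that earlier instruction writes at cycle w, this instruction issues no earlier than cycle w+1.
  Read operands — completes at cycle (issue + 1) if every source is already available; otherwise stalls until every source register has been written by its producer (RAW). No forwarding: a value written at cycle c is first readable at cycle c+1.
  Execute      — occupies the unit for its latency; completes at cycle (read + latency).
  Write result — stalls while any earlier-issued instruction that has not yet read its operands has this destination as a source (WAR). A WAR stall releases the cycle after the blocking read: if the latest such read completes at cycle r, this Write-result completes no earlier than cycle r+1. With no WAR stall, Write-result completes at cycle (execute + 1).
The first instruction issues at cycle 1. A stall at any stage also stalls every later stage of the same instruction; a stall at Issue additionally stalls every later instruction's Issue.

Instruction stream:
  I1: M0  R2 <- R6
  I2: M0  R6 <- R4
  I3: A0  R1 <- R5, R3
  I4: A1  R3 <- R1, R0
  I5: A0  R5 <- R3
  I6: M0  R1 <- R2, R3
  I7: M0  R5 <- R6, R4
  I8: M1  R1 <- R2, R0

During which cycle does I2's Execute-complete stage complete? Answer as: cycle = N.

I1 -> (1, 2, 7, 8)
I2 -> (9, 10, 15, 16)  // struct: M0 busy until I1 writes@8
I3 -> (10, 11, 12, 13)
I4 -> (11, 14, 16, 17)  // RAW R1: wait I3 write@13
I5 -> (14, 18, 19, 20)  // struct: A0 busy until I3 writes@13, RAW R3: wait I4 write@17
I6 -> (17, 18, 23, 24)  // struct: M0 busy until I2 writes@16
I7 -> (25, 26, 31, 32)  // struct: M0 busy until I6 writes@24
I8 -> (26, 27, 32, 33)

cycle = 15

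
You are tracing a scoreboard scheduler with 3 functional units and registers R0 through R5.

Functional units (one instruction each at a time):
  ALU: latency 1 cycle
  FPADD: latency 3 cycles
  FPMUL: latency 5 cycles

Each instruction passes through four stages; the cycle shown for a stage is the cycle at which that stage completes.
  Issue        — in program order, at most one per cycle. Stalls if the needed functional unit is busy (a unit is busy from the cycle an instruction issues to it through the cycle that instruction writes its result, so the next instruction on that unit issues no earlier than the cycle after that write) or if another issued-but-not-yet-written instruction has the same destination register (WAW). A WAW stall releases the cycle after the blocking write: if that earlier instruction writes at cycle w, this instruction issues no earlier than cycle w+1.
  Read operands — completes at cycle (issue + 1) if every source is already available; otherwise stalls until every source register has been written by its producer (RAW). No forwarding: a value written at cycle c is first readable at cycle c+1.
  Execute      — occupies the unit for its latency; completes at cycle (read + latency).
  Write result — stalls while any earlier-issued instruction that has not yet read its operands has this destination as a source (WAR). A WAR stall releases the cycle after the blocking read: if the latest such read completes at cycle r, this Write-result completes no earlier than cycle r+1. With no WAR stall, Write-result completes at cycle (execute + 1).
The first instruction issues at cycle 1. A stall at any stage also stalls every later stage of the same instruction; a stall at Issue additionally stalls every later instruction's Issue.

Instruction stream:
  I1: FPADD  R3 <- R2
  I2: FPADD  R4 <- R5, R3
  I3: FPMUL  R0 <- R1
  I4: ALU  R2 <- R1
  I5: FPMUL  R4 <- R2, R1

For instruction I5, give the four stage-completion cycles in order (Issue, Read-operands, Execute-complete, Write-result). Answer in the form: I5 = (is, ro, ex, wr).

[1] I1 dispatched to FPADD
[2] I1 operands ready
[5] I1 complete
[6] R3←I1
[7] I2 dispatched to FPADD
[8] I2 operands ready | I3 dispatched to FPMUL
[9] I3 operands ready | I4 dispatched to ALU
[10] I4 operands ready
[11] I2 complete | I4 complete
[12] R4←I2 | R2←I4
[14] I3 complete
[15] R0←I3
[16] I5 dispatched to FPMUL
[17] I5 operands ready
[22] I5 complete
[23] R4←I5

I5 = (16, 17, 22, 23)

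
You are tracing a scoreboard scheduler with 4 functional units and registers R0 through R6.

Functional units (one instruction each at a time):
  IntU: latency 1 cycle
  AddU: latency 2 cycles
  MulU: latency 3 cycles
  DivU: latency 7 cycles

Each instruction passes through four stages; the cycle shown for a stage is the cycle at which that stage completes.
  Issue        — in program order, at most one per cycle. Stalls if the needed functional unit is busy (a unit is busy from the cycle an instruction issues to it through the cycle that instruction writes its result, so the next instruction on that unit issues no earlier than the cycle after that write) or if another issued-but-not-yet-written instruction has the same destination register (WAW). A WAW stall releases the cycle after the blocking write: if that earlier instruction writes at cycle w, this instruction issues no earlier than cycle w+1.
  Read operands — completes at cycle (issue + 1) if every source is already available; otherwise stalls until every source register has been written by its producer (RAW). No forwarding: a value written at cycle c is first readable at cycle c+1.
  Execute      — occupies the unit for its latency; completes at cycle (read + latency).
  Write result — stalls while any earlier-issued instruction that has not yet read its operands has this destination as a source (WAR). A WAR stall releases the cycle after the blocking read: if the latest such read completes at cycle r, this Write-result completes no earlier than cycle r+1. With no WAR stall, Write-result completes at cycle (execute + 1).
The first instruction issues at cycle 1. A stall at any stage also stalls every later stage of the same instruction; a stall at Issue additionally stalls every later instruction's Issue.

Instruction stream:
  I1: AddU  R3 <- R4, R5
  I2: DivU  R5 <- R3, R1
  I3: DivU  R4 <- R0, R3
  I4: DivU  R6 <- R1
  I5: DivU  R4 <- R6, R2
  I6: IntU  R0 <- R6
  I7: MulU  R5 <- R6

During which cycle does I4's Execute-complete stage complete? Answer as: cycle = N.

t=1  issue I1 (AddU)
t=2  I1 read-ops; issue I2 (DivU)
t=4  I1 finished on AddU
t=5  I1→R3
t=6  I2 read-ops
t=13  I2 finished on DivU
t=14  I2→R5
t=15  issue I3 (DivU)
t=16  I3 read-ops
t=23  I3 finished on DivU
t=24  I3→R4
t=25  issue I4 (DivU)
t=26  I4 read-ops
t=33  I4 finished on DivU
t=34  I4→R6
t=35  issue I5 (DivU)
t=36  I5 read-ops; issue I6 (IntU)
t=37  I6 read-ops; issue I7 (MulU)
t=38  I6 finished on IntU; I7 read-ops
t=39  I6→R0
t=41  I7 finished on MulU
t=42  I7→R5
t=43  I5 finished on DivU
t=44  I5→R4

cycle = 33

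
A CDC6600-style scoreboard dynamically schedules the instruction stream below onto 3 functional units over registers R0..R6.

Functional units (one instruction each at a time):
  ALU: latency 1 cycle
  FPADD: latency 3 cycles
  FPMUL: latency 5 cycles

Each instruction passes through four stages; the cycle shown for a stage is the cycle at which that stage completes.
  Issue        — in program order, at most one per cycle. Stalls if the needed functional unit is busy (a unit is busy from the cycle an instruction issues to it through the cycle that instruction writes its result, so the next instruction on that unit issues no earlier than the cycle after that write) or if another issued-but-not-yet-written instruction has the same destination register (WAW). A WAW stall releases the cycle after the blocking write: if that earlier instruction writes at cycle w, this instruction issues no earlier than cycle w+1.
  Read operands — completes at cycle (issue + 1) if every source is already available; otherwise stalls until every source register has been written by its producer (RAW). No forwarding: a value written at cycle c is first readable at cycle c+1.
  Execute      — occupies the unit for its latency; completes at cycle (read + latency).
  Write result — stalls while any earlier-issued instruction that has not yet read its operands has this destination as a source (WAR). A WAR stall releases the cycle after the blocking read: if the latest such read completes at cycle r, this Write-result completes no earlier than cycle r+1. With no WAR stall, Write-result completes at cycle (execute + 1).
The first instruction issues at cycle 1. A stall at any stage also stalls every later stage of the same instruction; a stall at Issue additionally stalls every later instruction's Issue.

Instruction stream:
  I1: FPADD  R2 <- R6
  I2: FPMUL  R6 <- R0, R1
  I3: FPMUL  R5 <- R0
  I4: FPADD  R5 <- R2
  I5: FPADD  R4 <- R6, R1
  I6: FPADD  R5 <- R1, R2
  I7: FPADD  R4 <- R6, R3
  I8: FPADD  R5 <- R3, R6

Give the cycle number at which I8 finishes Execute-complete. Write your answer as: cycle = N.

I1: IS=1 RO=2 EX=5 WR=6
I2: IS=2 RO=3 EX=8 WR=9
I3: IS=10 RO=11 EX=16 WR=17  [struct: FPMUL busy until I2 writes@9]
I4: IS=18 RO=19 EX=22 WR=23  [WAW R5: wait I3 write@17]
I5: IS=24 RO=25 EX=28 WR=29  [struct: FPADD busy until I4 writes@23]
I6: IS=30 RO=31 EX=34 WR=35  [struct: FPADD busy until I5 writes@29]
I7: IS=36 RO=37 EX=40 WR=41  [struct: FPADD busy until I6 writes@35]
I8: IS=42 RO=43 EX=46 WR=47  [struct: FPADD busy until I7 writes@41]

cycle = 46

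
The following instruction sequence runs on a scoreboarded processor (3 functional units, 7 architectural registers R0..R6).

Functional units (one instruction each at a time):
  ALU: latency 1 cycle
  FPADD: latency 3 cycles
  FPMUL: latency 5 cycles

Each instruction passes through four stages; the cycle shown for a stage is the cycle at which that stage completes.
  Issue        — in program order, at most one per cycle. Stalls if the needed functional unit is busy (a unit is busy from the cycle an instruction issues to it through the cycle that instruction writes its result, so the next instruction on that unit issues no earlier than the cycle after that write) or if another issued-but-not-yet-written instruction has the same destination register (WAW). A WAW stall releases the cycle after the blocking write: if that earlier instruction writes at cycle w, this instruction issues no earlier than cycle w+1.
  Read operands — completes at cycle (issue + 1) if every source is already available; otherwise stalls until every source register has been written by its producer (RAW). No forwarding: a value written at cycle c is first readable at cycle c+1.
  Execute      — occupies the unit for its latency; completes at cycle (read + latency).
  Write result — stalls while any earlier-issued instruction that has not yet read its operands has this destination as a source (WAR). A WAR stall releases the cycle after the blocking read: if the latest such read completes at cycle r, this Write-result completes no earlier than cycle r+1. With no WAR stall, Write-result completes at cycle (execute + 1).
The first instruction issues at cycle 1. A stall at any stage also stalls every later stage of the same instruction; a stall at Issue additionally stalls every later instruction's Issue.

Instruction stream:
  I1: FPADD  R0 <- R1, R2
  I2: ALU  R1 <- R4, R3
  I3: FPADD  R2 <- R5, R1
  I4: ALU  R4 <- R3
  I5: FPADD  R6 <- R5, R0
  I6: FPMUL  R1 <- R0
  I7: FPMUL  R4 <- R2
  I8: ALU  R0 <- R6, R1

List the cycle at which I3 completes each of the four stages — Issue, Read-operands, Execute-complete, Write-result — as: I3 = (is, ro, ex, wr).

I3 = (7, 8, 11, 12)

  I1 | 1 | 2 | 5 | 6
  I2 | 2 | 3 | 4 | 5
  I3 | 7 | 8 | 11 | 12   struct: FPADD busy until I1 writes@6
  I4 | 8 | 9 | 10 | 11
  I5 | 13 | 14 | 17 | 18   struct: FPADD busy until I3 writes@12
  I6 | 14 | 15 | 20 | 21
  I7 | 22 | 23 | 28 | 29   struct: FPMUL busy until I6 writes@21
  I8 | 23 | 24 | 25 | 26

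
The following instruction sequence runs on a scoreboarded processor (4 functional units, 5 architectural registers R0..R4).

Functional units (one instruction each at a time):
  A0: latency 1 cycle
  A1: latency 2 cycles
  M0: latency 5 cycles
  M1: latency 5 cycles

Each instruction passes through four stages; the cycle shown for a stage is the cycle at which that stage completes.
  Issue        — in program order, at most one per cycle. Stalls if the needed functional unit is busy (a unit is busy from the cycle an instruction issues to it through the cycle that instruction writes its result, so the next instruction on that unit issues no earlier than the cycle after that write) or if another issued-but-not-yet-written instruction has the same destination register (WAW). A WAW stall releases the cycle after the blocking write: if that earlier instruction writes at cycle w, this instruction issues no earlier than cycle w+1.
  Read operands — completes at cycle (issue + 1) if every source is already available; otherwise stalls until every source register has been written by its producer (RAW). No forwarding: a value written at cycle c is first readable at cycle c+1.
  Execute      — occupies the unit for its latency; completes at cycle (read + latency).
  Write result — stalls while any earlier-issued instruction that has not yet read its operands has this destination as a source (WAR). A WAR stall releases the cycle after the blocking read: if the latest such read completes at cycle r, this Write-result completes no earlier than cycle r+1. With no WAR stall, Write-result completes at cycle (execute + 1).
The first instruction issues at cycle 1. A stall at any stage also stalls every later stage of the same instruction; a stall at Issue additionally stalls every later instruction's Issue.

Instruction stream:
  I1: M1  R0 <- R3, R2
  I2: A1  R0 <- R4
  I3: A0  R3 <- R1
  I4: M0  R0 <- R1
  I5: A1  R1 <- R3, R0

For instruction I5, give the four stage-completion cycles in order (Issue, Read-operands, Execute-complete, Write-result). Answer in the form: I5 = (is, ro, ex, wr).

I1: IS=1 RO=2 EX=7 WR=8
I2: IS=9 RO=10 EX=12 WR=13  [WAW R0: wait I1 write@8]
I3: IS=10 RO=11 EX=12 WR=13
I4: IS=14 RO=15 EX=20 WR=21  [WAW R0: wait I2 write@13]
I5: IS=15 RO=22 EX=24 WR=25  [RAW R0: wait I4 write@21]

I5 = (15, 22, 24, 25)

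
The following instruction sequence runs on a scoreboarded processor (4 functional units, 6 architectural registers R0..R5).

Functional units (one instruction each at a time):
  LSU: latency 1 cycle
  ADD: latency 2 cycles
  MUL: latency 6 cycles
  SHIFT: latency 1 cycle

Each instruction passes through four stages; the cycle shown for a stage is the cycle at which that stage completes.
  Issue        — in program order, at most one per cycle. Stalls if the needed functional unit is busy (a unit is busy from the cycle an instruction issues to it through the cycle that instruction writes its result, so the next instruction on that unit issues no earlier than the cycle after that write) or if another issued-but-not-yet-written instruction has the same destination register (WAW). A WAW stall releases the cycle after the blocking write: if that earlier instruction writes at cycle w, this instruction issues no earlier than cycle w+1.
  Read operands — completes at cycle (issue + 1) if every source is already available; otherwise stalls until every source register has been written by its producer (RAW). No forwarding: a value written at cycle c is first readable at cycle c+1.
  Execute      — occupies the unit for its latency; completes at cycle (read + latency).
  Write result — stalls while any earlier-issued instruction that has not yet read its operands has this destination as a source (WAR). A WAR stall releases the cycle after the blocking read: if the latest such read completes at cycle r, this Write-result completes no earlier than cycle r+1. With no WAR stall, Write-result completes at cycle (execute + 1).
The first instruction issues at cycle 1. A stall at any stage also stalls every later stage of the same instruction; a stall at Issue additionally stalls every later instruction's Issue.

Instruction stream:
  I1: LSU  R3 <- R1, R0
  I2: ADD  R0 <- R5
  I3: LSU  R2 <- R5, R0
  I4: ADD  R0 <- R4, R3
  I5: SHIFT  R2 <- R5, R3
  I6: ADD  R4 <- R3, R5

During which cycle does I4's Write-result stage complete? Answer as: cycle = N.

cycle = 11

[1] I1 dispatched to LSU
[2] I1 operands ready · I2 dispatched to ADD
[3] I1 complete · I2 operands ready
[4] R3←I1
[5] I2 complete · I3 dispatched to LSU
[6] R0←I2
[7] I3 operands ready · I4 dispatched to ADD
[8] I3 complete · I4 operands ready
[9] R2←I3
[10] I4 complete · I5 dispatched to SHIFT
[11] R0←I4 · I5 operands ready
[12] I5 complete · I6 dispatched to ADD
[13] R2←I5 · I6 operands ready
[15] I6 complete
[16] R4←I6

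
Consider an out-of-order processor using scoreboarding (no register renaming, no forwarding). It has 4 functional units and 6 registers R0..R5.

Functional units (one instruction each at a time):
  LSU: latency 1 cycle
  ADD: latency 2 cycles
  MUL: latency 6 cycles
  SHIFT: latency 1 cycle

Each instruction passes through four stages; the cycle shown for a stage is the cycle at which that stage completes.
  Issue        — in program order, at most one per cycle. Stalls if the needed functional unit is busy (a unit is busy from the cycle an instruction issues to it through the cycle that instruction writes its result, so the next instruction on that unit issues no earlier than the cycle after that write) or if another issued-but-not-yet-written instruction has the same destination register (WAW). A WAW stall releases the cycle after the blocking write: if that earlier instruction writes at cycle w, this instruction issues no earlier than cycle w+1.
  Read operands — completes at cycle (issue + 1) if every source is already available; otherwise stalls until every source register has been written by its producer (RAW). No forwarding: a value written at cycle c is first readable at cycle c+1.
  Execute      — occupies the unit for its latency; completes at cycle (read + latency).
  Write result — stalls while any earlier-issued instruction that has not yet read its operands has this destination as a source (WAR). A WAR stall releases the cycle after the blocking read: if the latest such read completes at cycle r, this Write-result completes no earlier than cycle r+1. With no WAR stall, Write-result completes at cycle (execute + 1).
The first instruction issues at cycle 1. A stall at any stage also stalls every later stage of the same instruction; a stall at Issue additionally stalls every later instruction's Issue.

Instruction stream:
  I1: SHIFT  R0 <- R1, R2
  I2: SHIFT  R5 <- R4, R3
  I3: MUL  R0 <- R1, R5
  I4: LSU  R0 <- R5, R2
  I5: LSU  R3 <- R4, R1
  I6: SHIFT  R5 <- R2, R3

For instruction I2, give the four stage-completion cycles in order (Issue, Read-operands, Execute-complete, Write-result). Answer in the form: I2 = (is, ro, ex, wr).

I2 = (5, 6, 7, 8)

I1 -> (1, 2, 3, 4)
I2 -> (5, 6, 7, 8)  // struct: SHIFT busy until I1 writes@4
I3 -> (6, 9, 15, 16)  // RAW R5: wait I2 write@8
I4 -> (17, 18, 19, 20)  // WAW R0: wait I3 write@16
I5 -> (21, 22, 23, 24)  // struct: LSU busy until I4 writes@20
I6 -> (22, 25, 26, 27)  // RAW R3: wait I5 write@24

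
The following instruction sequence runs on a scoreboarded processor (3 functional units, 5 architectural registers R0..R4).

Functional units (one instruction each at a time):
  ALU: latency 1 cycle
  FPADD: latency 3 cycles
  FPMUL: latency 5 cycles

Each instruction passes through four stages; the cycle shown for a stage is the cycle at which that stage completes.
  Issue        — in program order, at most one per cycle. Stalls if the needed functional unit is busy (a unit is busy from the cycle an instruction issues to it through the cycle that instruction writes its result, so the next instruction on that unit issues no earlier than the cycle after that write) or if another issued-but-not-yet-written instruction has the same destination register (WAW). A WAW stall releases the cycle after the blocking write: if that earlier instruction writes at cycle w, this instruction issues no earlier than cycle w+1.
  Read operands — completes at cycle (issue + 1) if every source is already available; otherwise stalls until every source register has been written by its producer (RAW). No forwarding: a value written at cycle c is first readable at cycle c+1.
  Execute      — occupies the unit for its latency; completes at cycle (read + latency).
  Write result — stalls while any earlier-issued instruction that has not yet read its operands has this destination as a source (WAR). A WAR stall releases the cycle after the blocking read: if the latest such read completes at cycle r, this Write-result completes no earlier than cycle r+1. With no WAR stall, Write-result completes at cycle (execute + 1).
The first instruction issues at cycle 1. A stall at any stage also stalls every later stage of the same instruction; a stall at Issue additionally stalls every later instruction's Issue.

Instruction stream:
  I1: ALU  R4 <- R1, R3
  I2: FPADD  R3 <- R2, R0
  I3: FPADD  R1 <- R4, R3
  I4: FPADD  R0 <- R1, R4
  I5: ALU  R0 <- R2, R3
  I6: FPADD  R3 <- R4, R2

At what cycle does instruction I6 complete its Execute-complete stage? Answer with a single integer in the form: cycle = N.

cycle = 25

t=1  issue I1 (ALU)
t=2  I1 read-ops; issue I2 (FPADD)
t=3  I1 finished on ALU; I2 read-ops
t=4  I1→R4
t=6  I2 finished on FPADD
t=7  I2→R3
t=8  issue I3 (FPADD)
t=9  I3 read-ops
t=12  I3 finished on FPADD
t=13  I3→R1
t=14  issue I4 (FPADD)
t=15  I4 read-ops
t=18  I4 finished on FPADD
t=19  I4→R0
t=20  issue I5 (ALU)
t=21  I5 read-ops; issue I6 (FPADD)
t=22  I5 finished on ALU; I6 read-ops
t=23  I5→R0
t=25  I6 finished on FPADD
t=26  I6→R3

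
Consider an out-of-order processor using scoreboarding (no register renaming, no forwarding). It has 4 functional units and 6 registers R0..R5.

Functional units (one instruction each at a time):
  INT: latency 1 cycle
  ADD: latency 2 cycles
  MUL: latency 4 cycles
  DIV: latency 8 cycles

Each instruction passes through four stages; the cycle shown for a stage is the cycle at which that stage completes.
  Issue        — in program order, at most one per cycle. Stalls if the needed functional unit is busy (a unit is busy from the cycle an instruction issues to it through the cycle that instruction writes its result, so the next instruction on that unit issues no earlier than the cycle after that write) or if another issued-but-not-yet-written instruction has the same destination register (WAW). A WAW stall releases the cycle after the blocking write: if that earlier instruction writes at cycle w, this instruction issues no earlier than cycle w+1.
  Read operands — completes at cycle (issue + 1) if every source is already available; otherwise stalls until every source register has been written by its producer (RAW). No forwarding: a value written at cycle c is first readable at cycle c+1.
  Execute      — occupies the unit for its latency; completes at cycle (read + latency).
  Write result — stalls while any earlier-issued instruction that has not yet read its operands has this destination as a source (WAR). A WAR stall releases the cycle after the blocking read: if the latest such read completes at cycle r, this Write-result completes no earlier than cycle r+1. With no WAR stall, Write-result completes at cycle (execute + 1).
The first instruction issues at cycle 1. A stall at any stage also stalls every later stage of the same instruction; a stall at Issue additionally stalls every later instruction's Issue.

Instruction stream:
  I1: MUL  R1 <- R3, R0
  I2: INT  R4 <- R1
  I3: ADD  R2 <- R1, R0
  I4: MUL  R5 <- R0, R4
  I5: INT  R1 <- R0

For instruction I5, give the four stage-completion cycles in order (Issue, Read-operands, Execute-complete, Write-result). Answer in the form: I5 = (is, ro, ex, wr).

I5 = (11, 12, 13, 14)

  I1 | 1 | 2 | 6 | 7
  I2 | 2 | 8 | 9 | 10   RAW R1: wait I1 write@7
  I3 | 3 | 8 | 10 | 11   RAW R1: wait I1 write@7
  I4 | 8 | 11 | 15 | 16   struct: MUL busy until I1 writes@7 · RAW R4: wait I2 write@10
  I5 | 11 | 12 | 13 | 14   struct: INT busy until I2 writes@10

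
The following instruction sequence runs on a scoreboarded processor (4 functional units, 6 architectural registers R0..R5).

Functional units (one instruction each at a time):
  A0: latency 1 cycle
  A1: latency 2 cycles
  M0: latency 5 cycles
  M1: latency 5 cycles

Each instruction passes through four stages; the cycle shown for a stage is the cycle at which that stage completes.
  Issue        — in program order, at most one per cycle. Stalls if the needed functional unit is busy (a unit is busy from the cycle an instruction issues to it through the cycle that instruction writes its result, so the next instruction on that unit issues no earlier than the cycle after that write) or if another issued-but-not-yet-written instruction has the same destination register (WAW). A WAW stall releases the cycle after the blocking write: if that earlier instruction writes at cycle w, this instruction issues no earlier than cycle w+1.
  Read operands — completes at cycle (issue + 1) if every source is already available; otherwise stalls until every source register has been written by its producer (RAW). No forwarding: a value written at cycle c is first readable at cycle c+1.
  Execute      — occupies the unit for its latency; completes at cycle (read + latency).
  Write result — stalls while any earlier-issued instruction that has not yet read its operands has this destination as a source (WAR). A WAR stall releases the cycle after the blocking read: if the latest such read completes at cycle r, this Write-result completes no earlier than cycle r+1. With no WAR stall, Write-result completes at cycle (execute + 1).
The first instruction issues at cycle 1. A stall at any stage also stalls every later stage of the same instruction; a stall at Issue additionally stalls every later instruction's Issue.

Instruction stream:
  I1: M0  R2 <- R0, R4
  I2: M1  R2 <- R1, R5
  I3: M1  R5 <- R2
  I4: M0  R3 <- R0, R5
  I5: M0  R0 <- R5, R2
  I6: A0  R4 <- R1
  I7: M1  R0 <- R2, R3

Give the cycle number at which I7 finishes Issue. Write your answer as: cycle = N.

cycle = 40

cycle 1: I1 dispatched to M0
cycle 2: I1 operands ready
cycle 7: I1 complete
cycle 8: R2←I1
cycle 9: I2 dispatched to M1
cycle 10: I2 operands ready
cycle 15: I2 complete
cycle 16: R2←I2
cycle 17: I3 dispatched to M1
cycle 18: I3 operands ready | I4 dispatched to M0
cycle 23: I3 complete
cycle 24: R5←I3
cycle 25: I4 operands ready
cycle 30: I4 complete
cycle 31: R3←I4
cycle 32: I5 dispatched to M0
cycle 33: I5 operands ready | I6 dispatched to A0
cycle 34: I6 operands ready
cycle 35: I6 complete
cycle 36: R4←I6
cycle 38: I5 complete
cycle 39: R0←I5
cycle 40: I7 dispatched to M1
cycle 41: I7 operands ready
cycle 46: I7 complete
cycle 47: R0←I7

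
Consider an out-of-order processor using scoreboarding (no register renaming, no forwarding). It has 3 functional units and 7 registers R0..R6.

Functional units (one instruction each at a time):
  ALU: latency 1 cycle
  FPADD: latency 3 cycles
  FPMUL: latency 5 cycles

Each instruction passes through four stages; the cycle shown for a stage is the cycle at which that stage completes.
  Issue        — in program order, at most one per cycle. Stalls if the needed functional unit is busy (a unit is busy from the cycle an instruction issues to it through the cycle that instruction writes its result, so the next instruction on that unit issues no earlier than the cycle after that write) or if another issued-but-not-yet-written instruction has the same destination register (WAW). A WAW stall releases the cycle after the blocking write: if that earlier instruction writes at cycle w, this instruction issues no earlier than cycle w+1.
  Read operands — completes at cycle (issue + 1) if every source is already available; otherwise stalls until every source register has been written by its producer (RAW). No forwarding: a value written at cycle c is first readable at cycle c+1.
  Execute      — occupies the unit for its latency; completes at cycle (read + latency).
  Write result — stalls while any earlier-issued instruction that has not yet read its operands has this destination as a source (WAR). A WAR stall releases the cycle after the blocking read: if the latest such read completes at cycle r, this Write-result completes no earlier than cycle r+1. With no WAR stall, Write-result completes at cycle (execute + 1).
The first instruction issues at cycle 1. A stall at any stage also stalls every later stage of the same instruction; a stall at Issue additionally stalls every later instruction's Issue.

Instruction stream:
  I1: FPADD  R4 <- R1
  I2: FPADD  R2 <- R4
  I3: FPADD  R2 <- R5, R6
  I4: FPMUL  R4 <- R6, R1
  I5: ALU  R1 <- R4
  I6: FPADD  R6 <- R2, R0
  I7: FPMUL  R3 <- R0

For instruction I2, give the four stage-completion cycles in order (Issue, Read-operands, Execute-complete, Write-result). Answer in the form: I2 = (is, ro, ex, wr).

t=1  I1 dispatched to FPADD
t=2  I1 operands ready
t=5  I1 complete
t=6  R4←I1
t=7  I2 dispatched to FPADD
t=8  I2 operands ready
t=11  I2 complete
t=12  R2←I2
t=13  I3 dispatched to FPADD
t=14  I3 operands ready · I4 dispatched to FPMUL
t=15  I4 operands ready · I5 dispatched to ALU
t=17  I3 complete
t=18  R2←I3
t=19  I6 dispatched to FPADD
t=20  I4 complete · I6 operands ready
t=21  R4←I4
t=22  I5 operands ready · I7 dispatched to FPMUL
t=23  I5 complete · I6 complete · I7 operands ready
t=24  R1←I5 · R6←I6
t=28  I7 complete
t=29  R3←I7

I2 = (7, 8, 11, 12)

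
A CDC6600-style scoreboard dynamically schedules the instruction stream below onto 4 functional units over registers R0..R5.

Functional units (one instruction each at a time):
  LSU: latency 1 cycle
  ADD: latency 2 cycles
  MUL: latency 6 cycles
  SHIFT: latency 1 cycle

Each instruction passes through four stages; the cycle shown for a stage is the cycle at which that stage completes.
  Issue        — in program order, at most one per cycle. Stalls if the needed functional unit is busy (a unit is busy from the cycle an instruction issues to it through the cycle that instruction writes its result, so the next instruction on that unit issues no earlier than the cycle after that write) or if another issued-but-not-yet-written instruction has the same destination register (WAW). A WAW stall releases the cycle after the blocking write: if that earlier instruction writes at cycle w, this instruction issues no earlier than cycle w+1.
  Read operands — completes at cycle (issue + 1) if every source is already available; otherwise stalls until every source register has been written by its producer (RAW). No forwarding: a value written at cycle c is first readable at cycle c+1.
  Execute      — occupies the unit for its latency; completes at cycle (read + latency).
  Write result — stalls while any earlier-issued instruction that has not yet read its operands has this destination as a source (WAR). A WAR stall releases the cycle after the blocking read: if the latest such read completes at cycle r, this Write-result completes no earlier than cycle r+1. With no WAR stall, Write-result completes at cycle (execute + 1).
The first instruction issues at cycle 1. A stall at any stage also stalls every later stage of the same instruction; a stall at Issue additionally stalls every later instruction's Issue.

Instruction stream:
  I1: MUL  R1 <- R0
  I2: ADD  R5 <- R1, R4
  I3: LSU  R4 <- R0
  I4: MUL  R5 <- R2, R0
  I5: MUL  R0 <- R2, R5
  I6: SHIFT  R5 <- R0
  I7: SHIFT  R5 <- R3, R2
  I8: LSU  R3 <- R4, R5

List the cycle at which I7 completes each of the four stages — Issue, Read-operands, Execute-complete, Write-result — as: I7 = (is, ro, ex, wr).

[1] I1 dispatched to MUL
[2] I1 operands ready; I2 dispatched to ADD
[3] I3 dispatched to LSU
[4] I3 operands ready
[5] I3 complete
[8] I1 complete
[9] R1←I1
[10] I2 operands ready
[11] R4←I3
[12] I2 complete
[13] R5←I2
[14] I4 dispatched to MUL
[15] I4 operands ready
[21] I4 complete
[22] R5←I4
[23] I5 dispatched to MUL
[24] I5 operands ready; I6 dispatched to SHIFT
[30] I5 complete
[31] R0←I5
[32] I6 operands ready
[33] I6 complete
[34] R5←I6
[35] I7 dispatched to SHIFT
[36] I7 operands ready; I8 dispatched to LSU
[37] I7 complete
[38] R5←I7
[39] I8 operands ready
[40] I8 complete
[41] R3←I8

I7 = (35, 36, 37, 38)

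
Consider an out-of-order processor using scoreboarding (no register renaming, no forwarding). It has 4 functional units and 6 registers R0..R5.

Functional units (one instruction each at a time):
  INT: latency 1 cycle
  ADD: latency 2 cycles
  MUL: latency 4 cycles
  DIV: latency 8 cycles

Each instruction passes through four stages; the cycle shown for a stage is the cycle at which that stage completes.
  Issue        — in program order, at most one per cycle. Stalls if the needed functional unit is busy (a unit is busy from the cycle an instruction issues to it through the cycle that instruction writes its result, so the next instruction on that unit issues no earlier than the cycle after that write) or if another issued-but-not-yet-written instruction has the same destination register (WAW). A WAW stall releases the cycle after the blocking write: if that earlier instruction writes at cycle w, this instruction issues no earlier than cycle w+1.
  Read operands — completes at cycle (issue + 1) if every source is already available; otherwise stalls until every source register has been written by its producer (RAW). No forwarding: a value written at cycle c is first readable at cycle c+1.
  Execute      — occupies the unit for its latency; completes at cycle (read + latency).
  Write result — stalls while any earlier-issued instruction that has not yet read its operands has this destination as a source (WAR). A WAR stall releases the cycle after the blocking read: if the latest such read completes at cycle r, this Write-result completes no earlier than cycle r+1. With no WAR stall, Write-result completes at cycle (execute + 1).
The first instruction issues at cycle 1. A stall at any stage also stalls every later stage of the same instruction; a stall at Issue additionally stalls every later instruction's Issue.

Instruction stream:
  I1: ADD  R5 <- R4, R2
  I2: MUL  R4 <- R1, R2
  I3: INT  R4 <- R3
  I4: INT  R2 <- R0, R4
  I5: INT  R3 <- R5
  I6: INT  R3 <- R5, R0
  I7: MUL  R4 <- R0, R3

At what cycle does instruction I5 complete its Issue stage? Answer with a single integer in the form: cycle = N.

  I1 | 1 | 2 | 4 | 5
  I2 | 2 | 3 | 7 | 8
  I3 | 9 | 10 | 11 | 12   WAW R4: wait I2 write@8
  I4 | 13 | 14 | 15 | 16   struct: INT busy until I3 writes@12
  I5 | 17 | 18 | 19 | 20   struct: INT busy until I4 writes@16
  I6 | 21 | 22 | 23 | 24   struct: INT busy until I5 writes@20
  I7 | 22 | 25 | 29 | 30   RAW R3: wait I6 write@24

cycle = 17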